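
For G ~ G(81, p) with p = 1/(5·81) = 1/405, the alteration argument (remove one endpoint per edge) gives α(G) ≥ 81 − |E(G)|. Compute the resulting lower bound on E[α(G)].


E[|E(G)|] = C(81, 2)·p = 3240 · (1/405) = 8.
E[α(G)] ≥ n − E[|E(G)|] = 81 − 8 = 73.
Numerically: ≈ 73.000000.
(This is only a lower bound; the true E[α(G)] may be larger.)

E[α(G)] ≥ 73 ≈ 73.000000.


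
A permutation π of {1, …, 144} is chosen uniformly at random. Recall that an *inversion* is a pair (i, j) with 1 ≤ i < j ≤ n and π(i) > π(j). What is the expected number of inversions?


Write X = Σ X_I over the C(144, 2) = 10296 pairs i < j, with X_I the indicator of one inversion.
There are 10296 indicators.
For each fixed pair i < j, the values π(i) and π(j) are two distinct elements of {1, …, 144} in uniformly random order; by symmetry P[π(i) > π(j)] = 1/2.
By linearity: E[X] = 10296 · (1/2) = C(144, 2) · (1/2) = 10296/2 = 5148 ≈ 5148.0000.

E[X] = 5148 = 5148.0000.


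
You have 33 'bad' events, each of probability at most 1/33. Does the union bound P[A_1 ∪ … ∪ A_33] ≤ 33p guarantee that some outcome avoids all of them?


Union bound: P[∪_{i=1}^{33} A_i] ≤ Σ_i P[A_i] ≤ 33·p = 33·(1/33) = 1.
Numerically: 1 ≈ 1.0000000.
Is 1 < 1? NO.
Since the bound 1 is ≥ 1, the union bound is uninformative here; it does NOT by itself certify existence.

33·p = 1 ≈ 1.0000000; existence NOT certified by the union bound.


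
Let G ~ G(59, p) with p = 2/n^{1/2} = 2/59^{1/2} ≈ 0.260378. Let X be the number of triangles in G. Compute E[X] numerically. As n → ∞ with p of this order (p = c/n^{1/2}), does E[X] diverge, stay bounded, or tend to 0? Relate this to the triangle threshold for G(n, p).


Number of potential triangles: C(59, 3) = 32509.
Each occurs with probability p³ ≈ (0.260378)³ ≈ 1.76527337e-02.
By linearity: E[X] = C(59, 3)·p³ ≈ 32509 · 1.76527337e-02 ≈ 573.872720.
Since α = 1/2 < 1, p = c/n^{1/2} ≫ 1/n is above the triangle threshold p ~ 1/n. Asymptotically E[X] ~ (c³/6)·n^{3(1−α)} = (2³/6)·n^{1.5} → ∞; triangles are abundant w.h.p.

E[X] ≈ 573.872720; in regime p = Θ(1/n^{1/2}) E[X] diverges (above the triangle threshold p ~ 1/n).


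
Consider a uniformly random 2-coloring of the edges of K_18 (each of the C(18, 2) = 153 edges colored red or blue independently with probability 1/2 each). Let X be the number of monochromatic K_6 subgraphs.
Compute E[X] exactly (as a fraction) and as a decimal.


Let X = Σ_S X_S over the C(18, 6) = 18564 subsets S of size 6, where X_S = 1 if the K_6 on S is monochromatic.
For a fixed S, the K_6 on S has C(6, 2) = 15 edges. P[all 15 edges red] = (1/2)^15, and likewise for blue, so P[monochromatic] = 2·(1/2)^15 = 2^{1 − 15} = 1/16384.
Summing: E[X] = C(18, 6) · 2^{1 − 15} = 18564 · 1/16384 = 4641/4096.
Numerically: E[X] ≈ 1.1331.

E[X] = C(18,6)·2^(1−C(6,2)) = 4641/4096 ≈ 1.1331.


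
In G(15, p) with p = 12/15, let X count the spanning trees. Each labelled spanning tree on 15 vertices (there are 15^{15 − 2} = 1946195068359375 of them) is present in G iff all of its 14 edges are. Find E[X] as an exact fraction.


K_15 has 15^{15 − 2} = 1946195068359375 labelled spanning trees.
For each such spanning tree H, let X_H = 1 if all 14 edges of H are present in G. Then P[X_H = 1] = p^{14} = (4/5)^{14} = 268435456/6103515625.
By linearity of expectation: E[X] = Σ_H E[X_H] = 1946195068359375 · p^{14} = 1946195068359375 · 268435456/6103515625 = 427972821516288/5.
Numerically: E[X] ≈ 8.559e+13.

E[X] = 1946195068359375 · (4/5)^{14} = 427972821516288/5 ≈ 8.559e+13.


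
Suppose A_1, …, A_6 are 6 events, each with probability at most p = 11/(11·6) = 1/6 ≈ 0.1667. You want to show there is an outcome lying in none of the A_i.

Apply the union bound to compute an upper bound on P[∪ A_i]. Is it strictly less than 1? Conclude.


Union bound: P[∪_{i=1}^{6} A_i] ≤ Σ_i P[A_i] ≤ 6·p = 6·(1/6) = 1.
Numerically: 1 ≈ 1.0000.
Is 1 < 1? NO.
Since the bound 1 is ≥ 1, the union bound is uninformative here; it does NOT by itself certify existence.

6·p = 1 ≈ 1.0000; existence NOT certified by the union bound.


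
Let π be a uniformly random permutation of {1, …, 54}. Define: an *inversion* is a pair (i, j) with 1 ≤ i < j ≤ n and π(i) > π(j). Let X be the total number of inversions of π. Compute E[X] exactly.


Write X = Σ X_I over the C(54, 2) = 1431 pairs i < j, with X_I the indicator of one inversion.
There are 1431 indicators.
For each fixed pair i < j, the values π(i) and π(j) are two distinct elements of {1, …, 54} in uniformly random order; by symmetry P[π(i) > π(j)] = 1/2.
By linearity: E[X] = 1431 · (1/2) = C(54, 2) · (1/2) = 1431/2 = 1431/2 ≈ 715.500000.

E[X] = 1431/2 = 715.500000.


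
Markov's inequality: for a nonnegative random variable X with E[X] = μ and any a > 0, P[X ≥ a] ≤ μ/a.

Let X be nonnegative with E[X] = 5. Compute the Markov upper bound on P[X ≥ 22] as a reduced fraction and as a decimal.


μ = E[X] = 5, a = 22.
Markov: P[X ≥ 22] ≤ μ/a = (5)/22 = 5/22.
Numerically: ≈ 0.227273.
(Since a = 22 > μ = 5.000000, the bound 5/22 is < 1 and informative.)

P[X ≥ 22] ≤ 5/22 ≈ 0.227273.


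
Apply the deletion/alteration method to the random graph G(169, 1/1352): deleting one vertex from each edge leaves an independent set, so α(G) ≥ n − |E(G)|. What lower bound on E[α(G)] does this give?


E[|E(G)|] = C(169, 2)·p = 14196 · (1/1352) = 21/2.
E[α(G)] ≥ n − E[|E(G)|] = 169 − 21/2 = 317/2.
Numerically: ≈ 158.500000.
(This is only a lower bound; the true E[α(G)] may be larger.)

E[α(G)] ≥ 317/2 ≈ 158.500000.


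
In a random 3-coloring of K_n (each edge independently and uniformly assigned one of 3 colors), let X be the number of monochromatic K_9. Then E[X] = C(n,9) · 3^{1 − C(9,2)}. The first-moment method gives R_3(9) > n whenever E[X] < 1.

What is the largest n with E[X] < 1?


We need C(n, 9) · 3^{1 − 36} < 1, i.e. C(n, 9) < 3^{36 − 1} = 50031545098999707.
Check values of n near the boundary:
  n = 297: C(297, 9) = 43842345008337645; 43842345008337645 < 50031545098999707? YES
  n = 298: C(298, 9) = 45207677551849890; 45207677551849890 < 50031545098999707? YES
  n = 299: C(299, 9) = 46610674441390059; 46610674441390059 < 50031545098999707? YES
  n = 300: C(300, 9) = 48052241692154700; 48052241692154700 < 50031545098999707? YES
  n = 301: C(301, 9) = 49533303936090975; 49533303936090975 < 50031545098999707? YES
  n = 302: C(302, 9) = 51054804739588650; 51054804739588650 < 50031545098999707? NO
The largest n with C(n, 9) < 50031545098999707 is n = 301 (where E[X] = 16511101312030325/16677181699666569 ≈ 0.990). Hence R_3(9) > 301, i.e. R_3(9) ≥ 302.

Largest n = 301; hence R_3(9) > 301.


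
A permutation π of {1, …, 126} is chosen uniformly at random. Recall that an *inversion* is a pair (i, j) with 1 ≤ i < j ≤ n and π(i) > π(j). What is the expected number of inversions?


Write X = Σ X_I over the C(126, 2) = 7875 pairs i < j, with X_I the indicator of one inversion.
There are 7875 indicators.
For each fixed pair i < j, the values π(i) and π(j) are two distinct elements of {1, …, 126} in uniformly random order; by symmetry P[π(i) > π(j)] = 1/2.
By linearity: E[X] = 7875 · (1/2) = C(126, 2) · (1/2) = 7875/2 = 7875/2 ≈ 3937.500.

E[X] = 7875/2 = 3937.500.


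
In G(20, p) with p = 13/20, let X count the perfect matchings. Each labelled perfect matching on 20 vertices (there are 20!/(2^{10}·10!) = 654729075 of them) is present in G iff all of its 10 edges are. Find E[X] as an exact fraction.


K_20 has 20!/(2^{10}·10!) = 654729075 labelled perfect matchings.
For each such perfect matching H, let X_H = 1 if all 10 edges of H are present in G. Then P[X_H = 1] = p^{10} = (13/20)^{10} = 137858491849/10240000000000.
By linearity: E[X] = Σ_H E[X_H] = 654729075 · p^{10} = 654729075 · 137858491849/10240000000000 = 3610398513967632387/409600000000.
Numerically: E[X] ≈ 8.81e+06.

E[X] = 654729075 · (13/20)^{10} = 3610398513967632387/409600000000 ≈ 8.81e+06.


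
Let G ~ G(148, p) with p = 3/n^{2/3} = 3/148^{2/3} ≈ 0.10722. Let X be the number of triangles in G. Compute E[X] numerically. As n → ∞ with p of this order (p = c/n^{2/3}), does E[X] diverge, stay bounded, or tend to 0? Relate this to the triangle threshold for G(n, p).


Number of potential triangles: C(148, 3) = 529396.
Each occurs with probability p³ ≈ (0.10722)³ ≈ 1.2326516e-03.
By linearity: E[X] = C(148, 3)·p³ ≈ 529396 · 1.2326516e-03 ≈ 652.56081.
Since α = 2/3 < 1, p = c/n^{2/3} ≫ 1/n is above the triangle threshold p ~ 1/n. Asymptotically E[X] ~ (c³/6)·n^{3(1−α)} = (3³/6)·n^{1} → ∞; triangles are abundant w.h.p.

E[X] ≈ 652.56081; in regime p = Θ(1/n^{2/3}) E[X] diverges (above the triangle threshold p ~ 1/n).


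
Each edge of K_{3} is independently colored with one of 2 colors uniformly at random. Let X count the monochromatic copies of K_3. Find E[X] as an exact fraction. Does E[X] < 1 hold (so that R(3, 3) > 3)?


E[X] = C(3, 3) · 2^{1 − 3} = 1 · 2^{−2} = 1/4.
As a reduced fraction: E[X] = 1/4 ≈ 0.2500000.
Is E[X] < 1? YES.
Since E[X] < 1, there exists a 2-coloring of K_{3} with no monochromatic K_3; hence R(3, 3) > 3.

E[X] = 1/4 ≈ 0.2500000; E[X] < 1, so R(3, 3) > 3.


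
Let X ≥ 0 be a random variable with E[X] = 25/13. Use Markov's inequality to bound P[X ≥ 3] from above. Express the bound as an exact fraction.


μ = E[X] = 25/13, a = 3.
Markov: P[X ≥ 3] ≤ μ/a = (25/13)/3 = 25/39.
Numerically: ≈ 0.64103.
(Since a = 3 > μ = 1.92308, the bound 25/39 is < 1 and informative.)

P[X ≥ 3] ≤ 25/39 ≈ 0.64103.


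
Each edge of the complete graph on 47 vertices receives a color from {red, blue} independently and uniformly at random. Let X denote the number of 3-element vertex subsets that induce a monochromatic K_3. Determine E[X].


Let X = Σ_S X_S over the C(47, 3) = 16215 subsets S of size 3, where X_S = 1 if the K_3 on S is monochromatic.
For a fixed S, the K_3 on S has C(3, 2) = 3 edges. P[all 3 edges red] = (1/2)^3, and likewise for blue, so P[monochromatic] = 2·(1/2)^3 = 2^{1 − 3} = 1/4.
Summing: E[X] = C(47, 3) · 2^{1 − 3} = 16215 · 1/4 = 16215/4.
Numerically: E[X] ≈ 4053.750000.

E[X] = C(47,3)·2^(1−C(3,2)) = 16215/4 ≈ 4053.750000.


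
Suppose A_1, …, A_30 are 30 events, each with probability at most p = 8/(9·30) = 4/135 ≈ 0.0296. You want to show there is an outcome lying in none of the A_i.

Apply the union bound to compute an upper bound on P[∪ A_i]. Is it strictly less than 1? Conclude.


Union bound: P[∪_{i=1}^{30} A_i] ≤ Σ_i P[A_i] ≤ 30·p = 30·(4/135) = 8/9.
Numerically: 8/9 ≈ 0.8889.
Is 8/9 < 1? YES.
Since P[∪ A_i] ≤ 8/9 < 1, the complement has P[∩ A_i^c] ≥ 1 − 8/9 = 1/9 > 0, so some outcome avoids every A_i.

30·p = 8/9 ≈ 0.8889; existence CERTIFIED by the union bound.


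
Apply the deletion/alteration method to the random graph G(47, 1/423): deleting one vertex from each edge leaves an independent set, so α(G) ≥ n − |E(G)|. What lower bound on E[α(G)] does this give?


E[|E(G)|] = C(47, 2)·p = 1081 · (1/423) = 23/9.
E[α(G)] ≥ n − E[|E(G)|] = 47 − 23/9 = 400/9.
Numerically: ≈ 44.44444.
(This is only a lower bound; the true E[α(G)] may be larger.)

E[α(G)] ≥ 400/9 ≈ 44.44444.


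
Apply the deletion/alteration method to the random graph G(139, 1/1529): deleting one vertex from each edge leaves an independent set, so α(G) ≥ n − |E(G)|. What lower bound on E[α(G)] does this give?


E[|E(G)|] = C(139, 2)·p = 9591 · (1/1529) = 69/11.
E[α(G)] ≥ n − E[|E(G)|] = 139 − 69/11 = 1460/11.
Numerically: ≈ 132.727273.
(This is only a lower bound; the true E[α(G)] may be larger.)

E[α(G)] ≥ 1460/11 ≈ 132.727273.


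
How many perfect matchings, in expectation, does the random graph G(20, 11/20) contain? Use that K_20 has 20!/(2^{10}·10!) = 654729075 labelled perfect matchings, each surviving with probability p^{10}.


K_20 has 20!/(2^{10}·10!) = 654729075 labelled perfect matchings.
For each such perfect matching H, let X_H = 1 if all 10 edges of H are present in G. Then P[X_H = 1] = p^{10} = (11/20)^{10} = 25937424601/10240000000000.
By linearity: E[X] = Σ_H E[X_H] = 654729075 · p^{10} = 654729075 · 25937424601/10240000000000 = 679279440675798963/409600000000.
Numerically: E[X] ≈ 1.658e+06.

E[X] = 654729075 · (11/20)^{10} = 679279440675798963/409600000000 ≈ 1.658e+06.


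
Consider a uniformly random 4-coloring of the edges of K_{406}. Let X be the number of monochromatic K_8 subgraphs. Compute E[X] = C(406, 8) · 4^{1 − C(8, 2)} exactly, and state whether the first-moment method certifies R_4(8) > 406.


E[X] = C(406, 8) · 4^{1 − 28} = 17082453897995850 · 4^{−27} = 17082453897995850/18014398509481984.
As a reduced fraction: E[X] = 8541226948997925/9007199254740992 ≈ 0.94827.
Is E[X] < 1? YES.
Since E[X] < 1, there exists a 4-coloring of K_{406} with no monochromatic K_8; hence R_4(8) > 406.

E[X] = 8541226948997925/9007199254740992 ≈ 0.94827; E[X] < 1, so R_4(8) > 406.


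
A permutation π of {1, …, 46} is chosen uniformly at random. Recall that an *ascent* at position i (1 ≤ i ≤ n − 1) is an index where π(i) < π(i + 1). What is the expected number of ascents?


Write X = Σ X_I over i = 1, …, 45, with X_I the indicator of one ascent.
There are 45 indicators.
For each fixed i, the pair (π(i), π(i+1)) is a uniformly random ordered pair of distinct values from {1, …, 46}; by symmetry P[π(i) < π(i+1)] = 1/2.
By linearity: E[X] = 45 · (1/2) = (46 − 1) · (1/2) = 45/2 ≈ 22.5000.

E[X] = 45/2 = 22.5000.


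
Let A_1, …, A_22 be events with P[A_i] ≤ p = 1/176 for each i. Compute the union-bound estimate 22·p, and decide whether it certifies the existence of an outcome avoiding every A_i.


Union bound: P[∪_{i=1}^{22} A_i] ≤ Σ_i P[A_i] ≤ 22·p = 22·(1/176) = 1/8.
Numerically: 1/8 ≈ 0.1250000.
Is 1/8 < 1? YES.
Since P[∪ A_i] ≤ 1/8 < 1, the complement has P[∩ A_i^c] ≥ 1 − 1/8 = 7/8 > 0, so some outcome avoids every A_i.

22·p = 1/8 ≈ 0.1250000; existence CERTIFIED by the union bound.


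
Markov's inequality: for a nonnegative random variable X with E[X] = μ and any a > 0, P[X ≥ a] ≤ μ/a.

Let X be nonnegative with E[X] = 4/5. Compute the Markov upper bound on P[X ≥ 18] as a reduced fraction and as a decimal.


μ = E[X] = 4/5, a = 18.
Markov: P[X ≥ 18] ≤ μ/a = (4/5)/18 = 2/45.
Numerically: ≈ 0.044.
(Since a = 18 > μ = 0.800, the bound 2/45 is < 1 and informative.)

P[X ≥ 18] ≤ 2/45 ≈ 0.044.


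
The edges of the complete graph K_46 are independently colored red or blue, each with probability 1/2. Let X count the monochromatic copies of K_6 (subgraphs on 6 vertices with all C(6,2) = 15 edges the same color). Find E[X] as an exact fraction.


Let X = Σ_S X_S over the C(46, 6) = 9366819 subsets S of size 6, where X_S = 1 if the K_6 on S is monochromatic.
For a fixed S, the K_6 on S has C(6, 2) = 15 edges. P[all 15 edges red] = (1/2)^15, and likewise for blue, so P[monochromatic] = 2·(1/2)^15 = 2^{1 − 15} = 1/16384.
By linearity of expectation: E[X] = C(46, 6) · 2^{1 − 15} = 9366819 · 1/16384 = 9366819/16384.
Numerically: E[X] ≈ 571.705261.

E[X] = C(46,6)·2^(1−C(6,2)) = 9366819/16384 ≈ 571.705261.


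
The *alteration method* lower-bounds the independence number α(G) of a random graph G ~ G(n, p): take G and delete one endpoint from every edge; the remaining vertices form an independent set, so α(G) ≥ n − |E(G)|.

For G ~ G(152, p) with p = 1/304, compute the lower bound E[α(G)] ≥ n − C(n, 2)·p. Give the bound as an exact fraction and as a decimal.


E[|E(G)|] = C(152, 2)·p = 11476 · (1/304) = 151/4.
E[α(G)] ≥ n − E[|E(G)|] = 152 − 151/4 = 457/4.
Numerically: ≈ 114.25000.
(This is only a lower bound; the true E[α(G)] may be larger.)

E[α(G)] ≥ 457/4 ≈ 114.25000.


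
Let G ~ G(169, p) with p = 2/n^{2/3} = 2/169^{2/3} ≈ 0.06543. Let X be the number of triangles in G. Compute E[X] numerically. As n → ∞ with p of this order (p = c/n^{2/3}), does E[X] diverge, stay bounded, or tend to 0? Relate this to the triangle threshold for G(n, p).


Number of potential triangles: C(169, 3) = 790244.
Each occurs with probability p³ ≈ (0.06543)³ ≈ 2.801022e-04.
By linearity: E[X] = C(169, 3)·p³ ≈ 790244 · 2.801022e-04 ≈ 221.3491.
Since α = 2/3 < 1, p = c/n^{2/3} ≫ 1/n is above the triangle threshold p ~ 1/n. Asymptotically E[X] ~ (c³/6)·n^{3(1−α)} = (2³/6)·n^{1} → ∞; triangles are abundant w.h.p.

E[X] ≈ 221.3491; in regime p = Θ(1/n^{2/3}) E[X] diverges (above the triangle threshold p ~ 1/n).


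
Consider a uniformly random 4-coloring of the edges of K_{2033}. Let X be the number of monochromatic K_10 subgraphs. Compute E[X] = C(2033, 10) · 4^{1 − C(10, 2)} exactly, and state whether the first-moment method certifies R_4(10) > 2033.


E[X] = C(2033, 10) · 4^{1 − 45} = 325074373196988390113235240 · 4^{−44} = 325074373196988390113235240/309485009821345068724781056.
As a reduced fraction: E[X] = 40634296649623548764154405/38685626227668133590597632 ≈ 1.05037.
Is E[X] < 1? NO.
Since E[X] ≥ 1, the first-moment bound is inconclusive at n = 2033; it does NOT by itself certify R_4(10) > 2033.

E[X] = 40634296649623548764154405/38685626227668133590597632 ≈ 1.05037; E[X] ≥ 1; first-moment method inconclusive here.


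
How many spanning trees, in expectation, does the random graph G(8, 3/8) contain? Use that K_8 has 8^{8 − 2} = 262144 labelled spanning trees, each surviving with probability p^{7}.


K_8 has 8^{8 − 2} = 262144 labelled spanning trees.
For each such spanning tree H, let X_H = 1 if all 7 edges of H are present in G. Then P[X_H = 1] = p^{7} = (3/8)^{7} = 2187/2097152.
By linearity of expectation: E[X] = Σ_H E[X_H] = 262144 · p^{7} = 262144 · 2187/2097152 = 2187/8.
Numerically: E[X] ≈ 273.

E[X] = 262144 · (3/8)^{7} = 2187/8 ≈ 273.


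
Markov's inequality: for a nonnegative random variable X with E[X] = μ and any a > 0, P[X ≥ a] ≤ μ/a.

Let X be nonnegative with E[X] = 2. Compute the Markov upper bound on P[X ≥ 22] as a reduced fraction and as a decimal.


μ = E[X] = 2, a = 22.
Markov: P[X ≥ 22] ≤ μ/a = (2)/22 = 1/11.
Numerically: ≈ 0.091.
(Since a = 22 > μ = 2.000, the bound 1/11 is < 1 and informative.)

P[X ≥ 22] ≤ 1/11 ≈ 0.091.


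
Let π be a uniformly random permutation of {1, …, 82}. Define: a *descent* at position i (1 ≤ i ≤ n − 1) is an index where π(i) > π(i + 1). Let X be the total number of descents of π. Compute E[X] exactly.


Write X = Σ X_I over i = 1, …, 81, with X_I the indicator of one descent.
There are 81 indicators.
For each fixed i, the pair (π(i), π(i+1)) is a uniformly random ordered pair of distinct values from {1, …, 82}; by symmetry P[π(i) > π(i+1)] = 1/2.
By linearity: E[X] = 81 · (1/2) = (82 − 1) · (1/2) = 81/2 ≈ 40.5000.

E[X] = 81/2 = 40.5000.


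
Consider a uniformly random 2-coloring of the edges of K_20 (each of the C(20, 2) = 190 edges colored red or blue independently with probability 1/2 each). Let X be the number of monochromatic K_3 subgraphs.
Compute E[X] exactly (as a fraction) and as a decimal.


Let X = Σ_S X_S over the C(20, 3) = 1140 subsets S of size 3, where X_S = 1 if the K_3 on S is monochromatic.
For a fixed S, the K_3 on S has C(3, 2) = 3 edges. P[all 3 edges red] = (1/2)^3, and likewise for blue, so P[monochromatic] = 2·(1/2)^3 = 2^{1 − 3} = 1/4.
By linearity of expectation: E[X] = C(20, 3) · 2^{1 − 3} = 1140 · 1/4 = 285.
Numerically: E[X] ≈ 285.0000.

E[X] = C(20,3)·2^(1−C(3,2)) = 285 ≈ 285.0000.


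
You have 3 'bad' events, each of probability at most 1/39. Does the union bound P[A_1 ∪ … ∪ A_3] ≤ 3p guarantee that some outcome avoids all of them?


Union bound: P[∪_{i=1}^{3} A_i] ≤ Σ_i P[A_i] ≤ 3·p = 3·(1/39) = 1/13.
Numerically: 1/13 ≈ 0.07692.
Is 1/13 < 1? YES.
Since P[∪ A_i] ≤ 1/13 < 1, the complement has P[∩ A_i^c] ≥ 1 − 1/13 = 12/13 > 0, so some outcome avoids every A_i.

3·p = 1/13 ≈ 0.07692; existence CERTIFIED by the union bound.


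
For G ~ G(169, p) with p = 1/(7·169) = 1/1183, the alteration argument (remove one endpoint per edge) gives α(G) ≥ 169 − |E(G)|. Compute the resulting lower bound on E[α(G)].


E[|E(G)|] = C(169, 2)·p = 14196 · (1/1183) = 12.
E[α(G)] ≥ n − E[|E(G)|] = 169 − 12 = 157.
Numerically: ≈ 157.00000.
(This is only a lower bound; the true E[α(G)] may be larger.)

E[α(G)] ≥ 157 ≈ 157.00000.


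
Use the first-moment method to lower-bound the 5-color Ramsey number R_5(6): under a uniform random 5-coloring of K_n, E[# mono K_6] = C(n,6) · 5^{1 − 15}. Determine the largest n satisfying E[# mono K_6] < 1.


We need C(n, 6) · 5^{1 − 15} < 1, i.e. C(n, 6) < 5^{15 − 1} = 6103515625.
Check values of n near the boundary:
  n = 126: C(126, 6) = 4925156775; 4925156775 < 6103515625? YES
  n = 127: C(127, 6) = 5169379425; 5169379425 < 6103515625? YES
  n = 128: C(128, 6) = 5423611200; 5423611200 < 6103515625? YES
  n = 129: C(129, 6) = 5688177600; 5688177600 < 6103515625? YES
  n = 130: C(130, 6) = 5963412000; 5963412000 < 6103515625? YES
  n = 131: C(131, 6) = 6249655776; 6249655776 < 6103515625? NO
  n = 132: C(132, 6) = 6547258432; 6547258432 < 6103515625? NO
  n = 133: C(133, 6) = 6856577728; 6856577728 < 6103515625? NO
The largest n with C(n, 6) < 6103515625 is n = 130 (where E[X] = 47707296/48828125 ≈ 0.977045). Hence R_5(6) > 130, i.e. R_5(6) ≥ 131.

Largest n = 130; hence R_5(6) > 130.


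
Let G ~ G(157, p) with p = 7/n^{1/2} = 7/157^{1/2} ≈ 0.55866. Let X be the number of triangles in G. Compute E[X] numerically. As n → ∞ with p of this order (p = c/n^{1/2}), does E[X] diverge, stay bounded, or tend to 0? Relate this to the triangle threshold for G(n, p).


Number of potential triangles: C(157, 3) = 632710.
Each occurs with probability p³ ≈ (0.55866)³ ≈ 1.7435911e-01.
By linearity: E[X] = C(157, 3)·p³ ≈ 632710 · 1.7435911e-01 ≈ 110318.75195.
Since α = 1/2 < 1, p = c/n^{1/2} ≫ 1/n is above the triangle threshold p ~ 1/n. Asymptotically E[X] ~ (c³/6)·n^{3(1−α)} = (7³/6)·n^{1.5} → ∞; triangles are abundant w.h.p.

E[X] ≈ 110318.75195; in regime p = Θ(1/n^{1/2}) E[X] diverges (above the triangle threshold p ~ 1/n).


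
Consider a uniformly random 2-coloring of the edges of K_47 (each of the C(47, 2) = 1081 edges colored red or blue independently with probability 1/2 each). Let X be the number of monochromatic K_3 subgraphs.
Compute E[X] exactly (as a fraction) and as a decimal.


Let X = Σ_S X_S over the C(47, 3) = 16215 subsets S of size 3, where X_S = 1 if the K_3 on S is monochromatic.
For a fixed S, the K_3 on S has C(3, 2) = 3 edges. P[all 3 edges red] = (1/2)^3, and likewise for blue, so P[monochromatic] = 2·(1/2)^3 = 2^{1 − 3} = 1/4.
By linearity of expectation: E[X] = C(47, 3) · 2^{1 − 3} = 16215 · 1/4 = 16215/4.
Numerically: E[X] ≈ 4053.7500.

E[X] = C(47,3)·2^(1−C(3,2)) = 16215/4 ≈ 4053.7500.


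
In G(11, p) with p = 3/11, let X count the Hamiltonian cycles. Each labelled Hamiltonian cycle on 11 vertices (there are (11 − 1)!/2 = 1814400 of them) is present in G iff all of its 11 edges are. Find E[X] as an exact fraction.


K_11 has (11 − 1)!/2 = 1814400 labelled Hamiltonian cycles.
For each such Hamiltonian cycle H, let X_H = 1 if all 11 edges of H are present in G. Then P[X_H = 1] = p^{11} = (3/11)^{11} = 177147/285311670611.
Summing the indicators: E[X] = Σ_H E[X_H] = 1814400 · p^{11} = 1814400 · 177147/285311670611 = 321415516800/285311670611.
Numerically: E[X] ≈ 1.127.

E[X] = 1814400 · (3/11)^{11} = 321415516800/285311670611 ≈ 1.127.


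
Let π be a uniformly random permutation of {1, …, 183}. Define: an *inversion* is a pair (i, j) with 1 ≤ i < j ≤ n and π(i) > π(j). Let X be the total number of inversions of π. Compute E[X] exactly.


Write X = Σ X_I over the C(183, 2) = 16653 pairs i < j, with X_I the indicator of one inversion.
There are 16653 indicators.
For each fixed pair i < j, the values π(i) and π(j) are two distinct elements of {1, …, 183} in uniformly random order; by symmetry P[π(i) > π(j)] = 1/2.
By linearity: E[X] = 16653 · (1/2) = C(183, 2) · (1/2) = 16653/2 = 16653/2 ≈ 8326.5000.

E[X] = 16653/2 = 8326.5000.


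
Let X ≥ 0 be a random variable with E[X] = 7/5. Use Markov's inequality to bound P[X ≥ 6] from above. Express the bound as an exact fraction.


μ = E[X] = 7/5, a = 6.
Markov: P[X ≥ 6] ≤ μ/a = (7/5)/6 = 7/30.
Numerically: ≈ 0.233.
(Since a = 6 > μ = 1.400, the bound 7/30 is < 1 and informative.)

P[X ≥ 6] ≤ 7/30 ≈ 0.233.


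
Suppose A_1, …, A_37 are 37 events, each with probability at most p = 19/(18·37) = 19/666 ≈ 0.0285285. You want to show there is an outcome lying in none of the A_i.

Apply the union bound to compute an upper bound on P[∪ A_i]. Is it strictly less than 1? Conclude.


Union bound: P[∪_{i=1}^{37} A_i] ≤ Σ_i P[A_i] ≤ 37·p = 37·(19/666) = 19/18.
Numerically: 19/18 ≈ 1.0555556.
Is 19/18 < 1? NO.
Since the bound 19/18 is ≥ 1, the union bound is uninformative here; it does NOT by itself certify existence.

37·p = 19/18 ≈ 1.0555556; existence NOT certified by the union bound.


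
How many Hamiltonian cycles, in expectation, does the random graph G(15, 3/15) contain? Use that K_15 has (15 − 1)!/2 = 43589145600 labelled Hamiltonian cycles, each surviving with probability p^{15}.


K_15 has (15 − 1)!/2 = 43589145600 labelled Hamiltonian cycles.
For each such Hamiltonian cycle H, let X_H = 1 if all 15 edges of H are present in G. Then P[X_H = 1] = p^{15} = (1/5)^{15} = 1/30517578125.
Summing the indicators: E[X] = Σ_H E[X_H] = 43589145600 · p^{15} = 43589145600 · 1/30517578125 = 1743565824/1220703125.
Numerically: E[X] ≈ 1.428.

E[X] = 43589145600 · (1/5)^{15} = 1743565824/1220703125 ≈ 1.428.


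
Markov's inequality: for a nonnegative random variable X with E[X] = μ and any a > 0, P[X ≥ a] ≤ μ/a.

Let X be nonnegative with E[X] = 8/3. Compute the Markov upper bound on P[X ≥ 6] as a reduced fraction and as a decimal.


μ = E[X] = 8/3, a = 6.
Markov: P[X ≥ 6] ≤ μ/a = (8/3)/6 = 4/9.
Numerically: ≈ 0.444444.
(Since a = 6 > μ = 2.666667, the bound 4/9 is < 1 and informative.)

P[X ≥ 6] ≤ 4/9 ≈ 0.444444.


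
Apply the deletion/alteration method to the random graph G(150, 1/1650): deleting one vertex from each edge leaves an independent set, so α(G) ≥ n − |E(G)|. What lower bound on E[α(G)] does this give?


E[|E(G)|] = C(150, 2)·p = 11175 · (1/1650) = 149/22.
E[α(G)] ≥ n − E[|E(G)|] = 150 − 149/22 = 3151/22.
Numerically: ≈ 143.227273.
(This is only a lower bound; the true E[α(G)] may be larger.)

E[α(G)] ≥ 3151/22 ≈ 143.227273.


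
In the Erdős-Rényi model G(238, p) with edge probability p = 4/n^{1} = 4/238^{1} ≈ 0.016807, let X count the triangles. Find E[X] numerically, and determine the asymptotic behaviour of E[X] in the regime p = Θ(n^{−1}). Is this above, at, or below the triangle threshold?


Number of potential triangles: C(238, 3) = 2218636.
Each occurs with probability p³ ≈ (0.016807)³ ≈ 4.7473265e-06.
By linearity: E[X] = C(238, 3)·p³ ≈ 2218636 · 4.7473265e-06 ≈ 10.53259.
Here α = 1, so p = 4/n is exactly at the triangle threshold p ~ 1/n. Asymptotically E[X] → c³/6 = 4³/6 = 32/3 ≈ 10.66667, a bounded constant. In this regime the triangle count is asymptotically Poisson(c³/6).

E[X] ≈ 10.53259; in regime p = Θ(1/n^{1}) E[X] stays bounded (at the triangle threshold p ~ 1/n).


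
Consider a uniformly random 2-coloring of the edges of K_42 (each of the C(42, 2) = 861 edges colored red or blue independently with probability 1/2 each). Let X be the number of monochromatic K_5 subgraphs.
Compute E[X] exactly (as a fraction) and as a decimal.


Let X = Σ_S X_S over the C(42, 5) = 850668 subsets S of size 5, where X_S = 1 if the K_5 on S is monochromatic.
For a fixed S, the K_5 on S has C(5, 2) = 10 edges. P[all 10 edges red] = (1/2)^10, and likewise for blue, so P[monochromatic] = 2·(1/2)^10 = 2^{1 − 10} = 1/512.
Summing: E[X] = C(42, 5) · 2^{1 − 10} = 850668 · 1/512 = 212667/128.
Numerically: E[X] ≈ 1661.461.

E[X] = C(42,5)·2^(1−C(5,2)) = 212667/128 ≈ 1661.461.


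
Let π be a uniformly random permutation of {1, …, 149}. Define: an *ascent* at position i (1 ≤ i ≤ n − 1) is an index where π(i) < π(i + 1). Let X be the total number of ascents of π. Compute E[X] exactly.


Write X = Σ X_I over i = 1, …, 148, with X_I the indicator of one ascent.
There are 148 indicators.
For each fixed i, the pair (π(i), π(i+1)) is a uniformly random ordered pair of distinct values from {1, …, 149}; by symmetry P[π(i) < π(i+1)] = 1/2.
By linearity: E[X] = 148 · (1/2) = (149 − 1) · (1/2) = 74 ≈ 74.000000.

E[X] = 74 = 74.000000.


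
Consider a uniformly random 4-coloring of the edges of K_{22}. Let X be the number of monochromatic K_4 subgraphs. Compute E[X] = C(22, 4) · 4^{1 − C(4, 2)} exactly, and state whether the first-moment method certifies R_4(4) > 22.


E[X] = C(22, 4) · 4^{1 − 6} = 7315 · 4^{−5} = 7315/1024.
As a reduced fraction: E[X] = 7315/1024 ≈ 7.144.
Is E[X] < 1? NO.
Since E[X] ≥ 1, the first-moment bound is inconclusive at n = 22; it does NOT by itself certify R_4(4) > 22.

E[X] = 7315/1024 ≈ 7.144; E[X] ≥ 1; first-moment method inconclusive here.


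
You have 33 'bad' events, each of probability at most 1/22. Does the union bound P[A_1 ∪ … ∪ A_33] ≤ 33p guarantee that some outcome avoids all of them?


Union bound: P[∪_{i=1}^{33} A_i] ≤ Σ_i P[A_i] ≤ 33·p = 33·(1/22) = 3/2.
Numerically: 3/2 ≈ 1.5000000.
Is 3/2 < 1? NO.
Since the bound 3/2 is ≥ 1, the union bound is uninformative here; it does NOT by itself certify existence.

33·p = 3/2 ≈ 1.5000000; existence NOT certified by the union bound.


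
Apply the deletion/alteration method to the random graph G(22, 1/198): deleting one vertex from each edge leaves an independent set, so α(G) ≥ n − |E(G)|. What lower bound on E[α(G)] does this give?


E[|E(G)|] = C(22, 2)·p = 231 · (1/198) = 7/6.
E[α(G)] ≥ n − E[|E(G)|] = 22 − 7/6 = 125/6.
Numerically: ≈ 20.8333.
(This is only a lower bound; the true E[α(G)] may be larger.)

E[α(G)] ≥ 125/6 ≈ 20.8333.


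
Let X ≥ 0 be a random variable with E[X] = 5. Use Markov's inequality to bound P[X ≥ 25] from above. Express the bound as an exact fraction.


μ = E[X] = 5, a = 25.
Markov: P[X ≥ 25] ≤ μ/a = (5)/25 = 1/5.
Numerically: ≈ 0.200.
(Since a = 25 > μ = 5.000, the bound 1/5 is < 1 and informative.)

P[X ≥ 25] ≤ 1/5 ≈ 0.200.


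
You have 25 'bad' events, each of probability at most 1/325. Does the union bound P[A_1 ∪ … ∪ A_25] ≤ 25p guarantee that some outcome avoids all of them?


Union bound: P[∪_{i=1}^{25} A_i] ≤ Σ_i P[A_i] ≤ 25·p = 25·(1/325) = 1/13.
Numerically: 1/13 ≈ 0.0769231.
Is 1/13 < 1? YES.
Since P[∪ A_i] ≤ 1/13 < 1, the complement has P[∩ A_i^c] ≥ 1 − 1/13 = 12/13 > 0, so some outcome avoids every A_i.

25·p = 1/13 ≈ 0.0769231; existence CERTIFIED by the union bound.


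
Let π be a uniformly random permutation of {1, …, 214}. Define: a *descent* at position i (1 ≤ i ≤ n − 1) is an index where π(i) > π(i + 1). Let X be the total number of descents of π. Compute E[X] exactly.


Write X = Σ X_I over i = 1, …, 213, with X_I the indicator of one descent.
There are 213 indicators.
For each fixed i, the pair (π(i), π(i+1)) is a uniformly random ordered pair of distinct values from {1, …, 214}; by symmetry P[π(i) > π(i+1)] = 1/2.
By linearity: E[X] = 213 · (1/2) = (214 − 1) · (1/2) = 213/2 ≈ 106.5000.

E[X] = 213/2 = 106.5000.


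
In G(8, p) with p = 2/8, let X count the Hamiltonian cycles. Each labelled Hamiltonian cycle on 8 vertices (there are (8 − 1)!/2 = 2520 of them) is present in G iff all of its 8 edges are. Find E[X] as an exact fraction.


K_8 has (8 − 1)!/2 = 2520 labelled Hamiltonian cycles.
For each such Hamiltonian cycle H, let X_H = 1 if all 8 edges of H are present in G. Then P[X_H = 1] = p^{8} = (1/4)^{8} = 1/65536.
By linearity of expectation: E[X] = Σ_H E[X_H] = 2520 · p^{8} = 2520 · 1/65536 = 315/8192.
Numerically: E[X] ≈ 0.0385.

E[X] = 2520 · (1/4)^{8} = 315/8192 ≈ 0.0385.


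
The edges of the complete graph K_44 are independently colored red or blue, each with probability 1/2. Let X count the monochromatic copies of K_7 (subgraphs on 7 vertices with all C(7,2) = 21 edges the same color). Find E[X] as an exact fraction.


Let X = Σ_S X_S over the C(44, 7) = 38320568 subsets S of size 7, where X_S = 1 if the K_7 on S is monochromatic.
For a fixed S, the K_7 on S has C(7, 2) = 21 edges. P[all 21 edges red] = (1/2)^21, and likewise for blue, so P[monochromatic] = 2·(1/2)^21 = 2^{1 − 21} = 1/1048576.
By linearity: E[X] = C(44, 7) · 2^{1 − 21} = 38320568 · 1/1048576 = 4790071/131072.
Numerically: E[X] ≈ 36.545.

E[X] = C(44,7)·2^(1−C(7,2)) = 4790071/131072 ≈ 36.545.


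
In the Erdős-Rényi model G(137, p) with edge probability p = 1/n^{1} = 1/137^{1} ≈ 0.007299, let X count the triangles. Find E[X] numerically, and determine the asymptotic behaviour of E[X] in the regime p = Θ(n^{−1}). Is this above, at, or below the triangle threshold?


Number of potential triangles: C(137, 3) = 419220.
Each occurs with probability p³ ≈ (0.007299)³ ≈ 3.889003e-07.
By linearity: E[X] = C(137, 3)·p³ ≈ 419220 · 3.889003e-07 ≈ 0.1630.
Here α = 1, so p = 1/n is exactly at the triangle threshold p ~ 1/n. Asymptotically E[X] → c³/6 = 1³/6 = 1/6 ≈ 0.1667, a bounded constant. In this regime the triangle count is asymptotically Poisson(c³/6).

E[X] ≈ 0.1630; in regime p = Θ(1/n^{1}) E[X] stays bounded (at the triangle threshold p ~ 1/n).


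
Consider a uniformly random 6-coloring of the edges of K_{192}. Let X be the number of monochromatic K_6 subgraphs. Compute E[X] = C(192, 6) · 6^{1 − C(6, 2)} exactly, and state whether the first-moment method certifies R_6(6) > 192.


E[X] = C(192, 6) · 6^{1 − 15} = 64300886496 · 6^{−14} = 64300886496/78364164096.
As a reduced fraction: E[X] = 223266967/272097792 ≈ 0.820539.
Is E[X] < 1? YES.
Since E[X] < 1, there exists a 6-coloring of K_{192} with no monochromatic K_6; hence R_6(6) > 192.

E[X] = 223266967/272097792 ≈ 0.820539; E[X] < 1, so R_6(6) > 192.


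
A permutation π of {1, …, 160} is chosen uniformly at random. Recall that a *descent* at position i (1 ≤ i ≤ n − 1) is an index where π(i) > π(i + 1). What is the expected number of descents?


Write X = Σ X_I over i = 1, …, 159, with X_I the indicator of one descent.
There are 159 indicators.
For each fixed i, the pair (π(i), π(i+1)) is a uniformly random ordered pair of distinct values from {1, …, 160}; by symmetry P[π(i) > π(i+1)] = 1/2.
By linearity: E[X] = 159 · (1/2) = (160 − 1) · (1/2) = 159/2 ≈ 79.500.

E[X] = 159/2 = 79.500.


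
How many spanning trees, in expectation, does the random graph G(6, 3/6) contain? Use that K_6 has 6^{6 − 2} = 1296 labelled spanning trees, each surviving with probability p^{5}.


K_6 has 6^{6 − 2} = 1296 labelled spanning trees.
For each such spanning tree H, let X_H = 1 if all 5 edges of H are present in G. Then P[X_H = 1] = p^{5} = (1/2)^{5} = 1/32.
By linearity of expectation: E[X] = Σ_H E[X_H] = 1296 · p^{5} = 1296 · 1/32 = 81/2.
Numerically: E[X] ≈ 40.5.

E[X] = 1296 · (1/2)^{5} = 81/2 ≈ 40.5.


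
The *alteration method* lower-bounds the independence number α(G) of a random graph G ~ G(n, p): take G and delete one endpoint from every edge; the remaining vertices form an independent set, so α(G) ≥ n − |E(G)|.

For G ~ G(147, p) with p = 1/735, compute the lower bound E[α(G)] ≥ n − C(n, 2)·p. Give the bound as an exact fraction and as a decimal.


E[|E(G)|] = C(147, 2)·p = 10731 · (1/735) = 73/5.
E[α(G)] ≥ n − E[|E(G)|] = 147 − 73/5 = 662/5.
Numerically: ≈ 132.40000.
(This is only a lower bound; the true E[α(G)] may be larger.)

E[α(G)] ≥ 662/5 ≈ 132.40000.


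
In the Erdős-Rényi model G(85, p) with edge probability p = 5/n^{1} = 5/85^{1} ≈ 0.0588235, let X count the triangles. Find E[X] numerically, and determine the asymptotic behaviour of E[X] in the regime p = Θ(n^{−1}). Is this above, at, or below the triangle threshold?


Number of potential triangles: C(85, 3) = 98770.
Each occurs with probability p³ ≈ (0.0588235)³ ≈ 2.03541624e-04.
By linearity: E[X] = C(85, 3)·p³ ≈ 98770 · 2.03541624e-04 ≈ 20.103806.
Here α = 1, so p = 5/n is exactly at the triangle threshold p ~ 1/n. Asymptotically E[X] → c³/6 = 5³/6 = 125/6 ≈ 20.833333, a bounded constant. In this regime the triangle count is asymptotically Poisson(c³/6).

E[X] ≈ 20.103806; in regime p = Θ(1/n^{1}) E[X] stays bounded (at the triangle threshold p ~ 1/n).


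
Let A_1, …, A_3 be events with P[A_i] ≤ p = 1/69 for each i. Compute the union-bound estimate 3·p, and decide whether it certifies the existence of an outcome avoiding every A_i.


Union bound: P[∪_{i=1}^{3} A_i] ≤ Σ_i P[A_i] ≤ 3·p = 3·(1/69) = 1/23.
Numerically: 1/23 ≈ 0.043478.
Is 1/23 < 1? YES.
Since P[∪ A_i] ≤ 1/23 < 1, the complement has P[∩ A_i^c] ≥ 1 − 1/23 = 22/23 > 0, so some outcome avoids every A_i.

3·p = 1/23 ≈ 0.043478; existence CERTIFIED by the union bound.


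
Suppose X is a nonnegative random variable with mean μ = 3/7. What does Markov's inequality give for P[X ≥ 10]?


μ = E[X] = 3/7, a = 10.
Markov: P[X ≥ 10] ≤ μ/a = (3/7)/10 = 3/70.
Numerically: ≈ 0.04286.
(Since a = 10 > μ = 0.42857, the bound 3/70 is < 1 and informative.)

P[X ≥ 10] ≤ 3/70 ≈ 0.04286.


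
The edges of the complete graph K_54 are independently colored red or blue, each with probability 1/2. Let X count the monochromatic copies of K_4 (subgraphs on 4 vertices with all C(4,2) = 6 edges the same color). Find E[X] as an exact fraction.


Let X = Σ_S X_S over the C(54, 4) = 316251 subsets S of size 4, where X_S = 1 if the K_4 on S is monochromatic.
For a fixed S, the K_4 on S has C(4, 2) = 6 edges. P[all 6 edges red] = (1/2)^6, and likewise for blue, so P[monochromatic] = 2·(1/2)^6 = 2^{1 − 6} = 1/32.
By linearity of expectation: E[X] = C(54, 4) · 2^{1 − 6} = 316251 · 1/32 = 316251/32.
Numerically: E[X] ≈ 9882.84375.

E[X] = C(54,4)·2^(1−C(4,2)) = 316251/32 ≈ 9882.84375.


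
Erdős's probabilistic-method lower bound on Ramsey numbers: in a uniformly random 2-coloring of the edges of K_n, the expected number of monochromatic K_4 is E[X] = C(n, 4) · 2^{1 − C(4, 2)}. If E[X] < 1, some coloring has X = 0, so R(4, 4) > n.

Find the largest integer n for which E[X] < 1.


We need C(n, 4) · 2^{1 − 6} < 1, i.e. C(n, 4) < 2^{6 − 1} = 32.
Check values of n near the boundary:
  n = 4: C(4, 4) = 1; 1 < 32? YES
  n = 5: C(5, 4) = 5; 5 < 32? YES
  n = 6: C(6, 4) = 15; 15 < 32? YES
  n = 7: C(7, 4) = 35; 35 < 32? NO
  n = 8: C(8, 4) = 70; 70 < 32? NO
  n = 9: C(9, 4) = 126; 126 < 32? NO
The largest n with C(n, 4) < 32 is n = 6 (where E[X] = 15/32 ≈ 0.468750). Hence R(4, 4) > 6, i.e. R(4, 4) ≥ 7.

Largest n = 6; hence R(4, 4) > 6.


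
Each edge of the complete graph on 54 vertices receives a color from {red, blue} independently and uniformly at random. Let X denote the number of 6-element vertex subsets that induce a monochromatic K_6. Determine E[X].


Let X = Σ_S X_S over the C(54, 6) = 25827165 subsets S of size 6, where X_S = 1 if the K_6 on S is monochromatic.
For a fixed S, the K_6 on S has C(6, 2) = 15 edges. P[all 15 edges red] = (1/2)^15, and likewise for blue, so P[monochromatic] = 2·(1/2)^15 = 2^{1 − 15} = 1/16384.
By linearity of expectation: E[X] = C(54, 6) · 2^{1 − 15} = 25827165 · 1/16384 = 25827165/16384.
Numerically: E[X] ≈ 1576.3651.

E[X] = C(54,6)·2^(1−C(6,2)) = 25827165/16384 ≈ 1576.3651.
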